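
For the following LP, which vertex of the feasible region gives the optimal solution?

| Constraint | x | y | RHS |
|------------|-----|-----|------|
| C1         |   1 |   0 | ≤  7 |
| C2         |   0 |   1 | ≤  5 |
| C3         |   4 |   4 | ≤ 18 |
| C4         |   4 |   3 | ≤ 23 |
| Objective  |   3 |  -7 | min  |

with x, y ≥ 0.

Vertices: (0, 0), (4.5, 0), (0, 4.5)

Evaluate the objective at each vertex of the feasible region:
  z(0, 0) = 0
  z(4.5, 0) = 13.5
  z(0, 4.5) = -31.5  ←
The minimum is at x = 0, y = 4.5.

(0, 4.5)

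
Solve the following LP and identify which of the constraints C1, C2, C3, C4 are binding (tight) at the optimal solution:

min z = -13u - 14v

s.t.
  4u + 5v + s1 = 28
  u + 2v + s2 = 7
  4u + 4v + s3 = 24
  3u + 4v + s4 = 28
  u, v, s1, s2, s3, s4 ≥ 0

At u = 5, v = 1, compute slack b - a·x for each constraint:
  C1: 28 − 25 = 3  (slack)
  C2: 7 − 7 = 0  (binding)
  C3: 24 − 24 = 0  (binding)
  C4: 28 − 19 = 9  (slack)

Optimal: u = 5, v = 1
Binding: C2, C3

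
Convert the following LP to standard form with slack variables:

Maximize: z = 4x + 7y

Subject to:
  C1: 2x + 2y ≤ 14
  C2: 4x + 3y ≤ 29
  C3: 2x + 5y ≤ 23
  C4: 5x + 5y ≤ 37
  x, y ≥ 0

max z = 4x + 7y

s.t.
  2x + 2y + s1 = 14
  4x + 3y + s2 = 29
  2x + 5y + s3 = 23
  5x + 5y + s4 = 37
  x, y, s1, s2, s3, s4 ≥ 0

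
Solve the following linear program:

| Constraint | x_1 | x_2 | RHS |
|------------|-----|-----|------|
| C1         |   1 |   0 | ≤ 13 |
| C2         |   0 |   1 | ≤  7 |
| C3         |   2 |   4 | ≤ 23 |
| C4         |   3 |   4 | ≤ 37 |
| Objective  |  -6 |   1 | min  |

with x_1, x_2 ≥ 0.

Evaluate the objective at each vertex of the feasible region:
  z(0, 0) = 0
  z(11.5, 0) = -69  ←
  z(0, 5.75) = 5.75
The minimum is at x_1 = 11.5, x_2 = 0.

x_1 = 11.5, x_2 = 0, z = -69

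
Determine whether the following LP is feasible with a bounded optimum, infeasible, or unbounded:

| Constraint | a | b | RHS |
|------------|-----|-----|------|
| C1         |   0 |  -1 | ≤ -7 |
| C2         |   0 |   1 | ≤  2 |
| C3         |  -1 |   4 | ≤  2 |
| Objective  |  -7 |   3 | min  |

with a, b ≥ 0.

Infeasible (no feasible solution exists)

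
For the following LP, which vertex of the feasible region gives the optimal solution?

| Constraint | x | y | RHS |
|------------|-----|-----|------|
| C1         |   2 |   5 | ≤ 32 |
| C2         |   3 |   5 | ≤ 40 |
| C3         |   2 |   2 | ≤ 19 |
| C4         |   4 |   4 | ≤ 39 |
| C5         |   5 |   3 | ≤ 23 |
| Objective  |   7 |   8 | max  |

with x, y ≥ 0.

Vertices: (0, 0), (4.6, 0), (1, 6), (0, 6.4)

Evaluate the objective at each vertex of the feasible region:
  z(0, 0) = 0
  z(4.6, 0) = 32.2
  z(1, 6) = 55  ←
  z(0, 6.4) = 51.2
The maximum is at x = 1, y = 6.

(1, 6)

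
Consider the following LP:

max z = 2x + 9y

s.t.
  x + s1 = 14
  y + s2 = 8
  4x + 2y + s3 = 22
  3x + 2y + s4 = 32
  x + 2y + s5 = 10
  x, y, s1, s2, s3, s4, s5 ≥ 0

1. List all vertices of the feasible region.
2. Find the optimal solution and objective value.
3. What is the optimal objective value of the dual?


1. (0, 0), (5.5, 0), (4, 3), (0, 5)
2. x = 0, y = 5, z = 45
3. 45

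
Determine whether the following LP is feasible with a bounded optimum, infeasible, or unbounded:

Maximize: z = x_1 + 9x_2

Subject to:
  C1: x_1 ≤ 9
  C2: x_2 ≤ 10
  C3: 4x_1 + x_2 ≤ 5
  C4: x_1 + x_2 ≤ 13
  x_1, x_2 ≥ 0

Feasible with a bounded optimal solution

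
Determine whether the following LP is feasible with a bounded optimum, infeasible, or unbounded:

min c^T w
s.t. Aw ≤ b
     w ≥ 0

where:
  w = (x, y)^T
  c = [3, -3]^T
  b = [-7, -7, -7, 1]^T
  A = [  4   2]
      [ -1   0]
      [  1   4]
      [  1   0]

Infeasible (no feasible solution exists)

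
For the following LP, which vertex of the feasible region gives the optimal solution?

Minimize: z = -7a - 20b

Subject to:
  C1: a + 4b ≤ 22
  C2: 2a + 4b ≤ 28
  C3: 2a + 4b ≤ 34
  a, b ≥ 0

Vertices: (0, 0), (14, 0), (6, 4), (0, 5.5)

Evaluate the objective at each vertex of the feasible region:
  z(0, 0) = 0
  z(14, 0) = -98
  z(6, 4) = -122  ←
  z(0, 5.5) = -110
The minimum is at a = 6, b = 4.

(6, 4)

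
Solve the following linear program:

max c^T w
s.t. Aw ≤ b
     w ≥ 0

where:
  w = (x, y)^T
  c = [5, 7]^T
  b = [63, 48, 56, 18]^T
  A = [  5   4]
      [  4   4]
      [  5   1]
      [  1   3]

Evaluate the objective at each vertex of the feasible region:
  z(0, 0) = 0
  z(11.2, 0) = 56
  z(11, 1) = 62
  z(9, 3) = 66  ←
  z(0, 6) = 42
The maximum is at x = 9, y = 3.

x = 9, y = 3, z = 66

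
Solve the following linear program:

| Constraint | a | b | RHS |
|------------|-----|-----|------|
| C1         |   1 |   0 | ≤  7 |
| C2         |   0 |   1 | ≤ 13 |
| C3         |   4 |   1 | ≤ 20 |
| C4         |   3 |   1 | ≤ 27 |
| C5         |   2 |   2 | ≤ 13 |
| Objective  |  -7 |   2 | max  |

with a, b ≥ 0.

Evaluate the objective at each vertex of the feasible region:
  z(0, 0) = 0
  z(5, 0) = -35
  z(4.5, 2) = -27.5
  z(0, 6.5) = 13  ←
The maximum is at a = 0, b = 6.5.

a = 0, b = 6.5, z = 13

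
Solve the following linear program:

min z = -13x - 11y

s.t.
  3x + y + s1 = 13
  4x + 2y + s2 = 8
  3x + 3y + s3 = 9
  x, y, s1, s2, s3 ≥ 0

Evaluate the objective at each vertex of the feasible region:
  z(0, 0) = 0
  z(2, 0) = -26
  z(1, 2) = -35  ←
  z(0, 3) = -33
The minimum is at x = 1, y = 2.

x = 1, y = 2, z = -35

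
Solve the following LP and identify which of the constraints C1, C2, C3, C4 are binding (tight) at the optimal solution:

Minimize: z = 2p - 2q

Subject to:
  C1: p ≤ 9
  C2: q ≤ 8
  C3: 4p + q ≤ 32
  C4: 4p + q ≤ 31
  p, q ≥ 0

At p = 0, q = 8, compute slack b - a·x for each constraint:
  C1: 9 − 0 = 9  (slack)
  C2: 8 − 8 = 0  (binding)
  C3: 32 − 8 = 24  (slack)
  C4: 31 − 8 = 23  (slack)

Optimal: p = 0, q = 8
Binding: C2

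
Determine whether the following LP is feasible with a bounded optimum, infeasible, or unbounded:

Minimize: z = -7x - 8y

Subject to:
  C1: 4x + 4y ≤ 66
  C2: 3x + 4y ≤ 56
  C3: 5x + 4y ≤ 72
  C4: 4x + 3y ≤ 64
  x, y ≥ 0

Feasible with a bounded optimal solution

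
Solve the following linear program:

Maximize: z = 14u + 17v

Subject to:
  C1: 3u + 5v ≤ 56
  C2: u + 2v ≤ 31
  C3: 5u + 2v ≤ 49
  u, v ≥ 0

Evaluate the objective at each vertex of the feasible region:
  z(0, 0) = 0
  z(9.8, 0) = 137.2
  z(7, 7) = 217  ←
  z(0, 11.2) = 190.4
The maximum is at u = 7, v = 7.

u = 7, v = 7, z = 217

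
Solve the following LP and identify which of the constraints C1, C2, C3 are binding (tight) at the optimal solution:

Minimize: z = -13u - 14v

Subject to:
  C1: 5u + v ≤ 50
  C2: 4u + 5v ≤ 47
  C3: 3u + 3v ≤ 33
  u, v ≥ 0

At u = 8, v = 3, compute slack b - a·x for each constraint:
  C1: 50 − 43 = 7  (slack)
  C2: 47 − 47 = 0  (binding)
  C3: 33 − 33 = 0  (binding)

Optimal: u = 8, v = 3
Binding: C2, C3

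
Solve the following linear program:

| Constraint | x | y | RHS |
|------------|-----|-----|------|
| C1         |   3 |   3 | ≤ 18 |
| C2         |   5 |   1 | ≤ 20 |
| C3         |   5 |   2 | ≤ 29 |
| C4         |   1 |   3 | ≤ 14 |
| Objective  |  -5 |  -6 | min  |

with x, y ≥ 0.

Evaluate the objective at each vertex of the feasible region:
  z(0, 0) = 0
  z(4, 0) = -20
  z(3.5, 2.5) = -32.5
  z(2, 4) = -34  ←
  z(0, 4.667) = -28
The minimum is at x = 2, y = 4.

x = 2, y = 4, z = -34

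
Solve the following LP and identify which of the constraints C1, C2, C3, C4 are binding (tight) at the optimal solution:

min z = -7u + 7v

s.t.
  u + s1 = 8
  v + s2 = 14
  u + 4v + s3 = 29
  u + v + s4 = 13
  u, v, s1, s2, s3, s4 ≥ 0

At u = 8, v = 0, compute slack b - a·x for each constraint:
  C1: 8 − 8 = 0  (binding)
  C2: 14 − 0 = 14  (slack)
  C3: 29 − 8 = 21  (slack)
  C4: 13 − 8 = 5  (slack)

Optimal: u = 8, v = 0
Binding: C1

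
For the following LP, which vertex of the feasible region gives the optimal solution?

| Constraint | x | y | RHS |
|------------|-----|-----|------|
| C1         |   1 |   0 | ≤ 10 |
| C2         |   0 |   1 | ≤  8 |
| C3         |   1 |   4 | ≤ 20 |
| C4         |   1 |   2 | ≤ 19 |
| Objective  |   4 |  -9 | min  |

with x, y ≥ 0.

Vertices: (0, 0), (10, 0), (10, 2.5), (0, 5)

Evaluate the objective at each vertex of the feasible region:
  z(0, 0) = 0
  z(10, 0) = 40
  z(10, 2.5) = 17.5
  z(0, 5) = -45  ←
The minimum is at x = 0, y = 5.

(0, 5)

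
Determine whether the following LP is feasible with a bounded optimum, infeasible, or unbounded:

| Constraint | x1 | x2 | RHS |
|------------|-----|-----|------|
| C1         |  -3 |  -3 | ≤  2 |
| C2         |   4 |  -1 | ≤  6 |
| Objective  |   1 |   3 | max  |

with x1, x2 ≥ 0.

Unbounded (objective can increase without bound)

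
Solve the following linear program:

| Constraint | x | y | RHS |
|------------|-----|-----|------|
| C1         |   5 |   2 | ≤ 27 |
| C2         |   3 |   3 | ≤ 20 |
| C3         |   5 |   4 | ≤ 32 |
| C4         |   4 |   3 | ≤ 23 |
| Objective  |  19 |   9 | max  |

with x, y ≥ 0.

Evaluate the objective at each vertex of the feasible region:
  z(0, 0) = 0
  z(5.4, 0) = 102.6
  z(5, 1) = 104  ←
  z(3, 3.667) = 90
  z(0, 6.667) = 60
The maximum is at x = 5, y = 1.

x = 5, y = 1, z = 104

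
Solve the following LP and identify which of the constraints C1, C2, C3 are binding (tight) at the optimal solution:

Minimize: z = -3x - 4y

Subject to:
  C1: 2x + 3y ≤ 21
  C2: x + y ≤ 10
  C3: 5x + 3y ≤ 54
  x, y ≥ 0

At x = 9, y = 1, compute slack b - a·x for each constraint:
  C1: 21 − 21 = 0  (binding)
  C2: 10 − 10 = 0  (binding)
  C3: 54 − 48 = 6  (slack)

Optimal: x = 9, y = 1
Binding: C1, C2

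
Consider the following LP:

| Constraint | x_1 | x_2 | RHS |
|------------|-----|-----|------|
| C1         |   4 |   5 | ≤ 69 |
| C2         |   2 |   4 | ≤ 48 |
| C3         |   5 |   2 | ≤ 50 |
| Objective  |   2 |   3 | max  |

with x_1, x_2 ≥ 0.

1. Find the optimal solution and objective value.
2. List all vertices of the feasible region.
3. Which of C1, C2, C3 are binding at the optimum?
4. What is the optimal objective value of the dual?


1. x_1 = 6, x_2 = 9, z = 39
2. (0, 0), (10, 0), (6.588, 8.529), (6, 9), (0, 12)
3. C1, C2
4. 39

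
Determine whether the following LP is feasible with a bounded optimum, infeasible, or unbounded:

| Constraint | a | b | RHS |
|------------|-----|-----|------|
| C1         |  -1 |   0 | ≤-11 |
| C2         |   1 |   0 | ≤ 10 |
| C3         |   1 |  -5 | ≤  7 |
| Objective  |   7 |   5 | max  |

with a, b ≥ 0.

Infeasible (no feasible solution exists)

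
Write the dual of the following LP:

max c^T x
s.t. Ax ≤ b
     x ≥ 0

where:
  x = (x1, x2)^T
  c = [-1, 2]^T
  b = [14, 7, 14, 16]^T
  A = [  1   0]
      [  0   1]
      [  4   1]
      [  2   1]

Primal max cᵀx s.t. Ax ≤ b, x ≥ 0  →  Dual min bᵀy s.t. Aᵀy ≥ c, y ≥ 0.

Minimize: z = 14y1 + 7y2 + 14y3 + 16y4

Subject to:
  y1 + 4y3 + 2y4 ≥ -1
  y2 + y3 + y4 ≥ 2
  y1, y2, y3, y4 ≥ 0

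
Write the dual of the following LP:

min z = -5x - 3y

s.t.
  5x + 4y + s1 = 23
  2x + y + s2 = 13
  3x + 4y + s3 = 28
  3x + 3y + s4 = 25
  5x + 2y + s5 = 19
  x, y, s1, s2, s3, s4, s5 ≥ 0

Primal min cᵀx s.t. Ax ≤ b, x ≥ 0  →  Dual max −bᵀy s.t. Aᵀy ≥ −c, y ≥ 0.

Maximize: z = -23y1 - 13y2 - 28y3 - 25y4 - 19y5

Subject to:
  5y1 + 2y2 + 3y3 + 3y4 + 5y5 ≥ 5
  4y1 + y2 + 4y3 + 3y4 + 2y5 ≥ 3
  y1, y2, y3, y4, y5 ≥ 0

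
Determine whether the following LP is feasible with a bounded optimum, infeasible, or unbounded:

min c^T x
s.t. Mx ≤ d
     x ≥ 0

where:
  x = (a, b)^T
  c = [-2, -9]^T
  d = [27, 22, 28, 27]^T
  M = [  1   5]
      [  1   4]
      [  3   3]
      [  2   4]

Feasible with a bounded optimal solution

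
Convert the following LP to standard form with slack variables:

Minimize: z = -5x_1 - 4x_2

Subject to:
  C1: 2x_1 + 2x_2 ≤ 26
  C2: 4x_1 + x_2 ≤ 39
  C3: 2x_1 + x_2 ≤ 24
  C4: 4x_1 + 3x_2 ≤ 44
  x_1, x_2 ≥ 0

min z = -5x_1 - 4x_2

s.t.
  2x_1 + 2x_2 + s1 = 26
  4x_1 + x_2 + s2 = 39
  2x_1 + x_2 + s3 = 24
  4x_1 + 3x_2 + s4 = 44
  x_1, x_2, s1, s2, s3, s4 ≥ 0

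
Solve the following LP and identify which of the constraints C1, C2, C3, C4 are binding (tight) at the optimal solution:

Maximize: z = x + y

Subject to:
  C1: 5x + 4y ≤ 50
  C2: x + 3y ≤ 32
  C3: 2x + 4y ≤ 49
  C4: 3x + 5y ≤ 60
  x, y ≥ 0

At x = 2, y = 10, compute slack b - a·x for each constraint:
  C1: 50 − 50 = 0  (binding)
  C2: 32 − 32 = 0  (binding)
  C3: 49 − 44 = 5  (slack)
  C4: 60 − 56 = 4  (slack)

Optimal: x = 2, y = 10
Binding: C1, C2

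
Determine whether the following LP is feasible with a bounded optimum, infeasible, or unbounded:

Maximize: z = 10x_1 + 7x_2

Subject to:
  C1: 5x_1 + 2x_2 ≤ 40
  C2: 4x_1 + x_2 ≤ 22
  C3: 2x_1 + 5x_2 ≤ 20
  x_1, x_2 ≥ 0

Feasible with a bounded optimal solution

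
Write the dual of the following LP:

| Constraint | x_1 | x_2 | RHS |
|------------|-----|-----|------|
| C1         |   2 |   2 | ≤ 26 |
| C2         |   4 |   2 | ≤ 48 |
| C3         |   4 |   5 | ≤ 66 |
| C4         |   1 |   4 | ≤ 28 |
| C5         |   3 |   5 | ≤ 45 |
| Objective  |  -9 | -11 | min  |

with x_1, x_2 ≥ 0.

Primal min cᵀx s.t. Ax ≤ b, x ≥ 0  →  Dual max −bᵀy s.t. Aᵀy ≥ −c, y ≥ 0.

Maximize: z = -26y1 - 48y2 - 66y3 - 28y4 - 45y5

Subject to:
  2y1 + 4y2 + 4y3 + y4 + 3y5 ≥ 9
  2y1 + 2y2 + 5y3 + 4y4 + 5y5 ≥ 11
  y1, y2, y3, y4, y5 ≥ 0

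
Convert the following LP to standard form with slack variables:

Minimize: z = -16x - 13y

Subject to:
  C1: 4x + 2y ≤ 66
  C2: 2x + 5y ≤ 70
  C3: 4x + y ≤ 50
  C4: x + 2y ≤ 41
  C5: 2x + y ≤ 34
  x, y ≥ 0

min z = -16x - 13y

s.t.
  4x + 2y + s1 = 66
  2x + 5y + s2 = 70
  4x + y + s3 = 50
  x + 2y + s4 = 41
  2x + y + s5 = 34
  x, y, s1, s2, s3, s4, s5 ≥ 0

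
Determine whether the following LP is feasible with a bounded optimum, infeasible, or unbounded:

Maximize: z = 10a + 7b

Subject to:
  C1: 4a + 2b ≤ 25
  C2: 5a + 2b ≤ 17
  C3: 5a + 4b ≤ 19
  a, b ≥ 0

Feasible with a bounded optimal solution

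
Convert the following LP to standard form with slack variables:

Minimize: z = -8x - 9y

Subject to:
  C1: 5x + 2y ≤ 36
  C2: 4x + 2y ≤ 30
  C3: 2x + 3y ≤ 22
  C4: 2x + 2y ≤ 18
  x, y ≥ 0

min z = -8x - 9y

s.t.
  5x + 2y + s1 = 36
  4x + 2y + s2 = 30
  2x + 3y + s3 = 22
  2x + 2y + s4 = 18
  x, y, s1, s2, s3, s4 ≥ 0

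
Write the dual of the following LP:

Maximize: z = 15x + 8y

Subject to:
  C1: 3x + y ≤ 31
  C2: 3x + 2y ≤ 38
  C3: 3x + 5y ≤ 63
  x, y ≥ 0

Primal max cᵀx s.t. Ax ≤ b, x ≥ 0  →  Dual min bᵀy s.t. Aᵀy ≥ c, y ≥ 0.

Minimize: z = 31y1 + 38y2 + 63y3

Subject to:
  3y1 + 3y2 + 3y3 ≥ 15
  y1 + 2y2 + 5y3 ≥ 8
  y1, y2, y3 ≥ 0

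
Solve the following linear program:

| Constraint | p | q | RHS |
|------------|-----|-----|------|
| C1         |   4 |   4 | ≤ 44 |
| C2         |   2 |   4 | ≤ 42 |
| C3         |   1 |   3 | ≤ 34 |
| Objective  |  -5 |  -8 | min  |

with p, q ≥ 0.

Evaluate the objective at each vertex of the feasible region:
  z(0, 0) = 0
  z(11, 0) = -55
  z(1, 10) = -85  ←
  z(0, 10.5) = -84
The minimum is at p = 1, q = 10.

p = 1, q = 10, z = -85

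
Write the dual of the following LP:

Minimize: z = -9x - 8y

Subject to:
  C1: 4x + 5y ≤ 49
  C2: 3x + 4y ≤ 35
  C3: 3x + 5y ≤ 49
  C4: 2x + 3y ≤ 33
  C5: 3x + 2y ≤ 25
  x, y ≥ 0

Primal min cᵀx s.t. Ax ≤ b, x ≥ 0  →  Dual max −bᵀy s.t. Aᵀy ≥ −c, y ≥ 0.

Maximize: z = -49y1 - 35y2 - 49y3 - 33y4 - 25y5

Subject to:
  4y1 + 3y2 + 3y3 + 2y4 + 3y5 ≥ 9
  5y1 + 4y2 + 5y3 + 3y4 + 2y5 ≥ 8
  y1, y2, y3, y4, y5 ≥ 0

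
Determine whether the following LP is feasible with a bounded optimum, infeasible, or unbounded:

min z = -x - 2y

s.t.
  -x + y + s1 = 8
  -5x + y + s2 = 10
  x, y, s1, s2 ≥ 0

Unbounded (objective can decrease without bound)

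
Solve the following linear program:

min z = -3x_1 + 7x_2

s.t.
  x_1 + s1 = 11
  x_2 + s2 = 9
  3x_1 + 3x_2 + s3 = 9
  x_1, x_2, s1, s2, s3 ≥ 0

Evaluate the objective at each vertex of the feasible region:
  z(0, 0) = 0
  z(3, 0) = -9  ←
  z(0, 3) = 21
The minimum is at x_1 = 3, x_2 = 0.

x_1 = 3, x_2 = 0, z = -9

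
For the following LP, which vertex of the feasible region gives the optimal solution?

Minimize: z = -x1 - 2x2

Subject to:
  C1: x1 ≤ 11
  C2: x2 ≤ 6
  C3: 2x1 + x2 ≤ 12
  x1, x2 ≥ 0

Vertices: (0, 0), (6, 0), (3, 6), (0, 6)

Evaluate the objective at each vertex of the feasible region:
  z(0, 0) = 0
  z(6, 0) = -6
  z(3, 6) = -15  ←
  z(0, 6) = -12
The minimum is at x1 = 3, x2 = 6.

(3, 6)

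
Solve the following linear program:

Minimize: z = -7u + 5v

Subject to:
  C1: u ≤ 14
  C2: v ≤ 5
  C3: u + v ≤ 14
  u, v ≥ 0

Evaluate the objective at each vertex of the feasible region:
  z(0, 0) = 0
  z(14, 0) = -98  ←
  z(9, 5) = -38
  z(0, 5) = 25
The minimum is at u = 14, v = 0.

u = 14, v = 0, z = -98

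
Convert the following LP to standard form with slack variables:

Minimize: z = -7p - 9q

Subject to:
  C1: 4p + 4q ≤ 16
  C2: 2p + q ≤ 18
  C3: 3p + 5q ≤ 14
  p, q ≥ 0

min z = -7p - 9q

s.t.
  4p + 4q + s1 = 16
  2p + q + s2 = 18
  3p + 5q + s3 = 14
  p, q, s1, s2, s3 ≥ 0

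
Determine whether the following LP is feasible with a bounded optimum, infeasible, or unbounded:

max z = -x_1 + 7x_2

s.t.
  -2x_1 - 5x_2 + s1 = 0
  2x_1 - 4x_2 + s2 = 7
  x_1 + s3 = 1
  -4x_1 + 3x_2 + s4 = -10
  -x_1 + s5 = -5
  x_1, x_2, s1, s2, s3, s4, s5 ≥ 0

Infeasible (no feasible solution exists)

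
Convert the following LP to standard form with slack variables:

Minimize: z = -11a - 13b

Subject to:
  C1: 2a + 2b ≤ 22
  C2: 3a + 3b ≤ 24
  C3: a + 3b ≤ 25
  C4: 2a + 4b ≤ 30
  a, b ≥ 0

min z = -11a - 13b

s.t.
  2a + 2b + s1 = 22
  3a + 3b + s2 = 24
  a + 3b + s3 = 25
  2a + 4b + s4 = 30
  a, b, s1, s2, s3, s4 ≥ 0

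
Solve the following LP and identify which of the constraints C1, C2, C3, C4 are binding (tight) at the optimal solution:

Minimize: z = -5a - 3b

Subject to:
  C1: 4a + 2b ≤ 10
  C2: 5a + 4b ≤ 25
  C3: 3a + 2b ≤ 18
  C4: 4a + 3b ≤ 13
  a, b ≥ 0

At a = 1, b = 3, compute slack b - a·x for each constraint:
  C1: 10 − 10 = 0  (binding)
  C2: 25 − 17 = 8  (slack)
  C3: 18 − 9 = 9  (slack)
  C4: 13 − 13 = 0  (binding)

Optimal: a = 1, b = 3
Binding: C1, C4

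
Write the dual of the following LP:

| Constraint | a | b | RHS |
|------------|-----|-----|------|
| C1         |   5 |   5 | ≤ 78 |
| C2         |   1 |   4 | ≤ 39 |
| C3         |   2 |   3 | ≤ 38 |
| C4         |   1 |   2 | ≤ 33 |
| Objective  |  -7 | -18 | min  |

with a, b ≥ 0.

Primal min cᵀx s.t. Ax ≤ b, x ≥ 0  →  Dual max −bᵀy s.t. Aᵀy ≥ −c, y ≥ 0.

Maximize: z = -78y1 - 39y2 - 38y3 - 33y4

Subject to:
  5y1 + y2 + 2y3 + y4 ≥ 7
  5y1 + 4y2 + 3y3 + 2y4 ≥ 18
  y1, y2, y3, y4 ≥ 0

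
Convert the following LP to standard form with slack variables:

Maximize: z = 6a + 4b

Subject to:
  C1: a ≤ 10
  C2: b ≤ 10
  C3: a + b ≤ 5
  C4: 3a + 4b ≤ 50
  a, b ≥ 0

max z = 6a + 4b

s.t.
  a + s1 = 10
  b + s2 = 10
  a + b + s3 = 5
  3a + 4b + s4 = 50
  a, b, s1, s2, s3, s4 ≥ 0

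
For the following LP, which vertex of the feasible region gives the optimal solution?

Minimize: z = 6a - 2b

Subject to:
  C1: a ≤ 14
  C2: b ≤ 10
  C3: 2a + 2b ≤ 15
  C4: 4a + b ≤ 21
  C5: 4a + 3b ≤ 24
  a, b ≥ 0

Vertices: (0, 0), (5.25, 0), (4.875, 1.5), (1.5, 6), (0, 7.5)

Evaluate the objective at each vertex of the feasible region:
  z(0, 0) = 0
  z(5.25, 0) = 31.5
  z(4.875, 1.5) = 26.25
  z(1.5, 6) = -3
  z(0, 7.5) = -15  ←
The minimum is at a = 0, b = 7.5.

(0, 7.5)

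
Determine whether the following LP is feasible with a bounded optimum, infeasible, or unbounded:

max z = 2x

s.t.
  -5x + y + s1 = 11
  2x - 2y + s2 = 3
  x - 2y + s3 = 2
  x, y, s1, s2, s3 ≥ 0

Unbounded (objective can increase without bound)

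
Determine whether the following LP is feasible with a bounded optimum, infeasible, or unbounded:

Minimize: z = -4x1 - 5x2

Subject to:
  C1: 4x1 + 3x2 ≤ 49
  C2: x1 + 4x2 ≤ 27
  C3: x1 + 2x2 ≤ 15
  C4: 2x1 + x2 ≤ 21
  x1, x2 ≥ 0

Feasible with a bounded optimal solution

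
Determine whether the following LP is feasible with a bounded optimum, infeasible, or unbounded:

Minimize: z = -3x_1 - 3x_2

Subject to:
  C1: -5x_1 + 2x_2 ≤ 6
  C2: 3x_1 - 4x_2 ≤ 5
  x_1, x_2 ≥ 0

Unbounded (objective can decrease without bound)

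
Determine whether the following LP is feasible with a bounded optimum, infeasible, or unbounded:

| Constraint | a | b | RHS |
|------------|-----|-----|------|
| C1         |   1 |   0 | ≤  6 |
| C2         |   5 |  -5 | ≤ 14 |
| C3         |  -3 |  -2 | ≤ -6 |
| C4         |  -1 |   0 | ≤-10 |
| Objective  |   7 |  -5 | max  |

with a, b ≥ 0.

Infeasible (no feasible solution exists)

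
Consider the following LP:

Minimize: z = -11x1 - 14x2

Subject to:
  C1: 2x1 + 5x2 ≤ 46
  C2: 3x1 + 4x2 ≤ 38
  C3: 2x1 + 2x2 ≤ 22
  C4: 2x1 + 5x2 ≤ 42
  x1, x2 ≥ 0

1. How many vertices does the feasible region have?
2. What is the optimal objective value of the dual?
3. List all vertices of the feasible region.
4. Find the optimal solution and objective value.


1. 5
2. -136
3. (0, 0), (11, 0), (6, 5), (3.143, 7.143), (0, 8.4)
4. x1 = 6, x2 = 5, z = -136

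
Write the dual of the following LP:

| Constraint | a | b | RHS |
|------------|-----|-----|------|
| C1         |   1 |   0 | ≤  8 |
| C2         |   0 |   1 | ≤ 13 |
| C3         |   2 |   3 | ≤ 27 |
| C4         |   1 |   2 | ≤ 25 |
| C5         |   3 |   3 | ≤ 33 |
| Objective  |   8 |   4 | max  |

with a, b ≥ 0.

Primal max cᵀx s.t. Ax ≤ b, x ≥ 0  →  Dual min bᵀy s.t. Aᵀy ≥ c, y ≥ 0.

Minimize: z = 8y1 + 13y2 + 27y3 + 25y4 + 33y5

Subject to:
  y1 + 2y3 + y4 + 3y5 ≥ 8
  y2 + 3y3 + 2y4 + 3y5 ≥ 4
  y1, y2, y3, y4, y5 ≥ 0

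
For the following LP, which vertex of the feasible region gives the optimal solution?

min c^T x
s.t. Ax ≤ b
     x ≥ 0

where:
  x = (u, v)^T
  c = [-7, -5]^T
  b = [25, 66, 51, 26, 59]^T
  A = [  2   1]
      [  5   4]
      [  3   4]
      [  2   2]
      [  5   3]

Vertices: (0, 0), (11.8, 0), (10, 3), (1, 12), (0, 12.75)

Evaluate the objective at each vertex of the feasible region:
  z(0, 0) = 0
  z(11.8, 0) = -82.6
  z(10, 3) = -85  ←
  z(1, 12) = -67
  z(0, 12.75) = -63.75
The minimum is at u = 10, v = 3.

(10, 3)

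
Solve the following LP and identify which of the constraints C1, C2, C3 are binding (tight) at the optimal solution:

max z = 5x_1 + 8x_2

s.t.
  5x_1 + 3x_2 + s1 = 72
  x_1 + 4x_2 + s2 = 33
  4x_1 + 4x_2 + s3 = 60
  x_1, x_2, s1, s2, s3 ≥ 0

At x_1 = 9, x_2 = 6, compute slack b - a·x for each constraint:
  C1: 72 − 63 = 9  (slack)
  C2: 33 − 33 = 0  (binding)
  C3: 60 − 60 = 0  (binding)

Optimal: x_1 = 9, x_2 = 6
Binding: C2, C3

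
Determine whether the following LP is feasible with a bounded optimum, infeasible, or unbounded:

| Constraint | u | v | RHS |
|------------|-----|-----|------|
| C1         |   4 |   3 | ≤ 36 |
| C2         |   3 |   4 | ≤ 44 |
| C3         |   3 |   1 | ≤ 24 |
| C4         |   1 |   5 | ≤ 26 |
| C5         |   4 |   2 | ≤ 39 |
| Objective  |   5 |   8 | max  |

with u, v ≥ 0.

Feasible with a bounded optimal solution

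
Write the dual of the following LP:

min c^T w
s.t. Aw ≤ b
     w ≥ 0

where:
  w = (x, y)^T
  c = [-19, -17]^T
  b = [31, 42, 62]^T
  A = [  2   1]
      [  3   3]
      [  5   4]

Primal min cᵀx s.t. Ax ≤ b, x ≥ 0  →  Dual max −bᵀy s.t. Aᵀy ≥ −c, y ≥ 0.

Maximize: z = -31y1 - 42y2 - 62y3

Subject to:
  2y1 + 3y2 + 5y3 ≥ 19
  y1 + 3y2 + 4y3 ≥ 17
  y1, y2, y3 ≥ 0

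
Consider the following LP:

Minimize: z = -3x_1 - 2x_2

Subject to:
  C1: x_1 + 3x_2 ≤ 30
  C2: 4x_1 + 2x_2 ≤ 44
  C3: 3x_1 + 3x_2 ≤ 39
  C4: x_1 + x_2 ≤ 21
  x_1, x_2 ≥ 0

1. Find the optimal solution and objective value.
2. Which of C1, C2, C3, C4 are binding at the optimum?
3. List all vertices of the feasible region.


1. x_1 = 9, x_2 = 4, z = -35
2. C2, C3
3. (0, 0), (11, 0), (9, 4), (4.5, 8.5), (0, 10)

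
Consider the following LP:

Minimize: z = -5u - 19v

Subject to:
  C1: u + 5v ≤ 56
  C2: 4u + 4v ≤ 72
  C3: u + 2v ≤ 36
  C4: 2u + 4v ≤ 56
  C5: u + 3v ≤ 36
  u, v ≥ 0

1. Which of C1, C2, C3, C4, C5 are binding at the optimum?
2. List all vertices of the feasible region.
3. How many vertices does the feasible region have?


1. C1, C5
2. (0, 0), (18, 0), (9, 9), (6, 10), (0, 11.2)
3. 5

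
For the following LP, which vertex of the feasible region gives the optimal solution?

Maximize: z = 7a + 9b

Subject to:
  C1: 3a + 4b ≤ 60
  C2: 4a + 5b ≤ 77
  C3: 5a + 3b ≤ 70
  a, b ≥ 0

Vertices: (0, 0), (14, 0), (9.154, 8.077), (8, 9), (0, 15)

Evaluate the objective at each vertex of the feasible region:
  z(0, 0) = 0
  z(14, 0) = 98
  z(9.154, 8.077) = 136.8
  z(8, 9) = 137  ←
  z(0, 15) = 135
The maximum is at a = 8, b = 9.

(8, 9)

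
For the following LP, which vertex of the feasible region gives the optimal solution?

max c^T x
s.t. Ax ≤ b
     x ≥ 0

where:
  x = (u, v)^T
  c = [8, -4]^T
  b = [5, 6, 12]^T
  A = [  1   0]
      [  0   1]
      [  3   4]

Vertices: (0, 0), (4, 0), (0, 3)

Evaluate the objective at each vertex of the feasible region:
  z(0, 0) = 0
  z(4, 0) = 32  ←
  z(0, 3) = -12
The maximum is at u = 4, v = 0.

(4, 0)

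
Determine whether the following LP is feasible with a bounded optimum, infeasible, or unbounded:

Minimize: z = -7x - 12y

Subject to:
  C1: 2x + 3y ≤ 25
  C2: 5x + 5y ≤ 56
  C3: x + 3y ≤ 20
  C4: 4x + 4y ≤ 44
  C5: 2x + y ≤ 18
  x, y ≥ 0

Feasible with a bounded optimal solution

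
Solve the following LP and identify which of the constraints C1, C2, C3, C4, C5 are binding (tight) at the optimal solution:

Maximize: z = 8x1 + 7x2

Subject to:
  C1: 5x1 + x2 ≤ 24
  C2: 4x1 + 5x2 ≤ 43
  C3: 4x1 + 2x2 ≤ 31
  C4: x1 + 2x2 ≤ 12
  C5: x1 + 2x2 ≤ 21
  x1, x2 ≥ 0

At x1 = 4, x2 = 4, compute slack b - a·x for each constraint:
  C1: 24 − 24 = 0  (binding)
  C2: 43 − 36 = 7  (slack)
  C3: 31 − 24 = 7  (slack)
  C4: 12 − 12 = 0  (binding)
  C5: 21 − 12 = 9  (slack)

Optimal: x1 = 4, x2 = 4
Binding: C1, C4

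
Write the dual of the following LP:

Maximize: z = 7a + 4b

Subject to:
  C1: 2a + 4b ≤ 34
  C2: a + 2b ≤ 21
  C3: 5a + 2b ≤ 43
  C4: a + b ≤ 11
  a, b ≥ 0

Primal max cᵀx s.t. Ax ≤ b, x ≥ 0  →  Dual min bᵀy s.t. Aᵀy ≥ c, y ≥ 0.

Minimize: z = 34y1 + 21y2 + 43y3 + 11y4

Subject to:
  2y1 + y2 + 5y3 + y4 ≥ 7
  4y1 + 2y2 + 2y3 + y4 ≥ 4
  y1, y2, y3, y4 ≥ 0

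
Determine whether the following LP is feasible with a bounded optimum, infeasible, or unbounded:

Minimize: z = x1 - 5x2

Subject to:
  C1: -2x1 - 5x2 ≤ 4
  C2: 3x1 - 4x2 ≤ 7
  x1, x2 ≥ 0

Unbounded (objective can decrease without bound)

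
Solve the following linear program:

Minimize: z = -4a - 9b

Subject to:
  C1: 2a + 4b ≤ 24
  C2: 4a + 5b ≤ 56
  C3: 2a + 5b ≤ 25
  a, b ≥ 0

Evaluate the objective at each vertex of the feasible region:
  z(0, 0) = 0
  z(12, 0) = -48
  z(10, 1) = -49  ←
  z(0, 5) = -45
The minimum is at a = 10, b = 1.

a = 10, b = 1, z = -49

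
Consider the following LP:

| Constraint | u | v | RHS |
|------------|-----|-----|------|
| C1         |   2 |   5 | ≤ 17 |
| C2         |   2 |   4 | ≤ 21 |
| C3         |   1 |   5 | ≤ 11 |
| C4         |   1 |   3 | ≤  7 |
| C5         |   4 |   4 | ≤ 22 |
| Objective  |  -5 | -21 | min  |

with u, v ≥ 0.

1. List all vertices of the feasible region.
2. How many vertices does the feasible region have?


1. (0, 0), (5.5, 0), (4.75, 0.75), (1, 2), (0, 2.2)
2. 5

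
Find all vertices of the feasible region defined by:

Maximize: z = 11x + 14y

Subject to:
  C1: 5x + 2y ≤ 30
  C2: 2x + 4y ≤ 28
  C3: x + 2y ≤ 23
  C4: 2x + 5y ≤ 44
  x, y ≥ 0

(0, 0), (6, 0), (4, 5), (0, 7)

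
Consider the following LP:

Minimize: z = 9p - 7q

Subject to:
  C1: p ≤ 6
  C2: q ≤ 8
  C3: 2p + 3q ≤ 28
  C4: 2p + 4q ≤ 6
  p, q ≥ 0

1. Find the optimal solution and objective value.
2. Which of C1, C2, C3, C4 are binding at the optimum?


1. p = 0, q = 1.5, z = -10.5
2. C4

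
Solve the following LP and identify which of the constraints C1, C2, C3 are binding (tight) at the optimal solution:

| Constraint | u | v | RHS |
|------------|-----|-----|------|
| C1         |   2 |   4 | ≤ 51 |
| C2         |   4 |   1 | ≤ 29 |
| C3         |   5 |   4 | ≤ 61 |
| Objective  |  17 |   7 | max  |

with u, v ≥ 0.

At u = 5, v = 9, compute slack b - a·x for each constraint:
  C1: 51 − 46 = 5  (slack)
  C2: 29 − 29 = 0  (binding)
  C3: 61 − 61 = 0  (binding)

Optimal: u = 5, v = 9
Binding: C2, C3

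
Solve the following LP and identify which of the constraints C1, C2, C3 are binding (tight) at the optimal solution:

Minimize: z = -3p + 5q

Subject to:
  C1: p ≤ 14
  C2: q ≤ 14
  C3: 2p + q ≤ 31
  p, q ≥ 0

At p = 14, q = 0, compute slack b - a·x for each constraint:
  C1: 14 − 14 = 0  (binding)
  C2: 14 − 0 = 14  (slack)
  C3: 31 − 28 = 3  (slack)

Optimal: p = 14, q = 0
Binding: C1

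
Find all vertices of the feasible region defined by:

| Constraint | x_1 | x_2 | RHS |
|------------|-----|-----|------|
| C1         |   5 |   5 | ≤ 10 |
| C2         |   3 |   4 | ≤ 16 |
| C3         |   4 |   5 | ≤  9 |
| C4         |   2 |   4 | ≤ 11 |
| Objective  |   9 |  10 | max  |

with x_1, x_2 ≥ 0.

(0, 0), (2, 0), (1, 1), (0, 1.8)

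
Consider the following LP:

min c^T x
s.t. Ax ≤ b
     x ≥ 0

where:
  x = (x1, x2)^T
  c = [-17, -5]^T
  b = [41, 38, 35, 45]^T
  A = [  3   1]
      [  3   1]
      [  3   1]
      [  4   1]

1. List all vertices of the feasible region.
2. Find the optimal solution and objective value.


1. (0, 0), (11.25, 0), (10, 5), (0, 35)
2. x1 = 10, x2 = 5, z = -195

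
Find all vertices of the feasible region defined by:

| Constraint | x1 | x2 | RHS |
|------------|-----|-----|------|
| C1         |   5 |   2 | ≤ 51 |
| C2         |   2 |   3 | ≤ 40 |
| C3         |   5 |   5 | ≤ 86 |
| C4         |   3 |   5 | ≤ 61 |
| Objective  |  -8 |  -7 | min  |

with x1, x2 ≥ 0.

(0, 0), (10.2, 0), (7, 8), (0, 12.2)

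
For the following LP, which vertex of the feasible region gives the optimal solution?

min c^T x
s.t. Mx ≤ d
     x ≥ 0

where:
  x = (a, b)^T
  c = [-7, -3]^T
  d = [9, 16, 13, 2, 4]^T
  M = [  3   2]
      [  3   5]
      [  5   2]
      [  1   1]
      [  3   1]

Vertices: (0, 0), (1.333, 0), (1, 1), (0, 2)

Evaluate the objective at each vertex of the feasible region:
  z(0, 0) = 0
  z(1.333, 0) = -9.333
  z(1, 1) = -10  ←
  z(0, 2) = -6
The minimum is at a = 1, b = 1.

(1, 1)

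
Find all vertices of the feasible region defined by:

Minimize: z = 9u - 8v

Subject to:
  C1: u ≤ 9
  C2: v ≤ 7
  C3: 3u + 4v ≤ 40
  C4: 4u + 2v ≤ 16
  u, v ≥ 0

(0, 0), (4, 0), (0.5, 7), (0, 7)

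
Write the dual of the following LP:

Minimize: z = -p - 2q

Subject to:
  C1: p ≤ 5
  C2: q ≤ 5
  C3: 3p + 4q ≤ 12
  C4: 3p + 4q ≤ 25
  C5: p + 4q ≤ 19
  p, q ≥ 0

Primal min cᵀx s.t. Ax ≤ b, x ≥ 0  →  Dual max −bᵀy s.t. Aᵀy ≥ −c, y ≥ 0.

Maximize: z = -5y1 - 5y2 - 12y3 - 25y4 - 19y5

Subject to:
  y1 + 3y3 + 3y4 + y5 ≥ 1
  y2 + 4y3 + 4y4 + 4y5 ≥ 2
  y1, y2, y3, y4, y5 ≥ 0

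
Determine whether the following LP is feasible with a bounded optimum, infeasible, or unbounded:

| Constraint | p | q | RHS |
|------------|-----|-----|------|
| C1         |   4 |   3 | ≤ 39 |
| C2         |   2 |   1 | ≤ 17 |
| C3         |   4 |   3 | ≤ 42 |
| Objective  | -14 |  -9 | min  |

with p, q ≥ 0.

Feasible with a bounded optimal solution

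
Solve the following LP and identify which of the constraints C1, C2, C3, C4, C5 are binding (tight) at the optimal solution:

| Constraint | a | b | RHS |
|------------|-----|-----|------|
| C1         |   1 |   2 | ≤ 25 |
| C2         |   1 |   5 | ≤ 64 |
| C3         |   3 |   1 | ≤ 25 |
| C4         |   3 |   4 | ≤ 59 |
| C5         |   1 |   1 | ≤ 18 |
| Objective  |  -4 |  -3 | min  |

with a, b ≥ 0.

At a = 5, b = 10, compute slack b - a·x for each constraint:
  C1: 25 − 25 = 0  (binding)
  C2: 64 − 55 = 9  (slack)
  C3: 25 − 25 = 0  (binding)
  C4: 59 − 55 = 4  (slack)
  C5: 18 − 15 = 3  (slack)

Optimal: a = 5, b = 10
Binding: C1, C3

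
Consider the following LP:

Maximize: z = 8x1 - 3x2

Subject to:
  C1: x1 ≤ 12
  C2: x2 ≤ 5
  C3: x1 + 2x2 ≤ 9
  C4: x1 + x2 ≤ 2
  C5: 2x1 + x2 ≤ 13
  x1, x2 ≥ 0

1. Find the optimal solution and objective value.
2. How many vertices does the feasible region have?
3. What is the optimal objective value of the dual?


1. x1 = 2, x2 = 0, z = 16
2. 3
3. 16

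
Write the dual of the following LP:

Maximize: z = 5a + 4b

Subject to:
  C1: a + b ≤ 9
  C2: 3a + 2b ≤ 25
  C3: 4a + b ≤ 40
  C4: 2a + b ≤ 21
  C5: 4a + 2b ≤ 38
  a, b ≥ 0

Primal max cᵀx s.t. Ax ≤ b, x ≥ 0  →  Dual min bᵀy s.t. Aᵀy ≥ c, y ≥ 0.

Minimize: z = 9y1 + 25y2 + 40y3 + 21y4 + 38y5

Subject to:
  y1 + 3y2 + 4y3 + 2y4 + 4y5 ≥ 5
  y1 + 2y2 + y3 + y4 + 2y5 ≥ 4
  y1, y2, y3, y4, y5 ≥ 0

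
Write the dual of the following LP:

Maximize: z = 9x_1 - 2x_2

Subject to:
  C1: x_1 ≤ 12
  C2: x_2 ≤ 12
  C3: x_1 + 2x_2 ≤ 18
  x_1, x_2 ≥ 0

Primal max cᵀx s.t. Ax ≤ b, x ≥ 0  →  Dual min bᵀy s.t. Aᵀy ≥ c, y ≥ 0.

Minimize: z = 12y1 + 12y2 + 18y3

Subject to:
  y1 + y3 ≥ 9
  y2 + 2y3 ≥ -2
  y1, y2, y3 ≥ 0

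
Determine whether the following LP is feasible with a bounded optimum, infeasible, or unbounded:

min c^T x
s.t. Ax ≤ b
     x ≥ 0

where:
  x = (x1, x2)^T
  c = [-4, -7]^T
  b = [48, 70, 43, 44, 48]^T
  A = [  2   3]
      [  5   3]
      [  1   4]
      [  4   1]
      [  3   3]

Feasible with a bounded optimal solution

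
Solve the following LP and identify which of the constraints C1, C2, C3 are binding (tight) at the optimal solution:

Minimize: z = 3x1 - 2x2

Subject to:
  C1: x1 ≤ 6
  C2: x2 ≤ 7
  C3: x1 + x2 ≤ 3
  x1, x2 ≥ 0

At x1 = 0, x2 = 3, compute slack b - a·x for each constraint:
  C1: 6 − 0 = 6  (slack)
  C2: 7 − 3 = 4  (slack)
  C3: 3 − 3 = 0  (binding)

Optimal: x1 = 0, x2 = 3
Binding: C3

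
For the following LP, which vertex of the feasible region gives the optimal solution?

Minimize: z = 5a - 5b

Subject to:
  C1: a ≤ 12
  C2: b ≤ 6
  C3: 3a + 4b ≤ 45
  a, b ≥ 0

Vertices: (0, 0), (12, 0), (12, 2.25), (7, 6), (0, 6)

Evaluate the objective at each vertex of the feasible region:
  z(0, 0) = 0
  z(12, 0) = 60
  z(12, 2.25) = 48.75
  z(7, 6) = 5
  z(0, 6) = -30  ←
The minimum is at a = 0, b = 6.

(0, 6)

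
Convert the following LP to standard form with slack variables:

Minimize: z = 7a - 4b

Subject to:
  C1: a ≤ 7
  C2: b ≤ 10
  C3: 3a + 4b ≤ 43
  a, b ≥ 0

min z = 7a - 4b

s.t.
  a + s1 = 7
  b + s2 = 10
  3a + 4b + s3 = 43
  a, b, s1, s2, s3 ≥ 0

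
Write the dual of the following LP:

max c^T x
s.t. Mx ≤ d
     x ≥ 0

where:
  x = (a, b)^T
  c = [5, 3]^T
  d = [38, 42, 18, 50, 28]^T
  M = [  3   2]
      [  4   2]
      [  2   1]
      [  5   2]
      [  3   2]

Primal max cᵀx s.t. Ax ≤ b, x ≥ 0  →  Dual min bᵀy s.t. Aᵀy ≥ c, y ≥ 0.

Minimize: z = 38y1 + 42y2 + 18y3 + 50y4 + 28y5

Subject to:
  3y1 + 4y2 + 2y3 + 5y4 + 3y5 ≥ 5
  2y1 + 2y2 + y3 + 2y4 + 2y5 ≥ 3
  y1, y2, y3, y4, y5 ≥ 0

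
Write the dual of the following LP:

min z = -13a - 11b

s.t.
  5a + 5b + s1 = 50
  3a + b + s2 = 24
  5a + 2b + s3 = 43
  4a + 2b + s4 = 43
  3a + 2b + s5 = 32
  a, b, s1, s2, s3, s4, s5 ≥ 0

Primal min cᵀx s.t. Ax ≤ b, x ≥ 0  →  Dual max −bᵀy s.t. Aᵀy ≥ −c, y ≥ 0.

Maximize: z = -50y1 - 24y2 - 43y3 - 43y4 - 32y5

Subject to:
  5y1 + 3y2 + 5y3 + 4y4 + 3y5 ≥ 13
  5y1 + y2 + 2y3 + 2y4 + 2y5 ≥ 11
  y1, y2, y3, y4, y5 ≥ 0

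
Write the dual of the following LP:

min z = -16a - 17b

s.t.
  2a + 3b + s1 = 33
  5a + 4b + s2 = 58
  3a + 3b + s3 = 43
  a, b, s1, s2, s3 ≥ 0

Primal min cᵀx s.t. Ax ≤ b, x ≥ 0  →  Dual max −bᵀy s.t. Aᵀy ≥ −c, y ≥ 0.

Maximize: z = -33y1 - 58y2 - 43y3

Subject to:
  2y1 + 5y2 + 3y3 ≥ 16
  3y1 + 4y2 + 3y3 ≥ 17
  y1, y2, y3 ≥ 0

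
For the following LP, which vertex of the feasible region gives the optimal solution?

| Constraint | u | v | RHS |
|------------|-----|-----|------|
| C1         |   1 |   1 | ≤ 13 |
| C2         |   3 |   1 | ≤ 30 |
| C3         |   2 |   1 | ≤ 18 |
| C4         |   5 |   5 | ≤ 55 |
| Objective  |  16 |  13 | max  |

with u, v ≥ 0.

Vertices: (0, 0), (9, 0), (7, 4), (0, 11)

Evaluate the objective at each vertex of the feasible region:
  z(0, 0) = 0
  z(9, 0) = 144
  z(7, 4) = 164  ←
  z(0, 11) = 143
The maximum is at u = 7, v = 4.

(7, 4)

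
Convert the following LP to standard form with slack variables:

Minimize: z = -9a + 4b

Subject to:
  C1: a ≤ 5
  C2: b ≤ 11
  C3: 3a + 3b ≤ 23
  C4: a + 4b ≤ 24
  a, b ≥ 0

min z = -9a + 4b

s.t.
  a + s1 = 5
  b + s2 = 11
  3a + 3b + s3 = 23
  a + 4b + s4 = 24
  a, b, s1, s2, s3, s4 ≥ 0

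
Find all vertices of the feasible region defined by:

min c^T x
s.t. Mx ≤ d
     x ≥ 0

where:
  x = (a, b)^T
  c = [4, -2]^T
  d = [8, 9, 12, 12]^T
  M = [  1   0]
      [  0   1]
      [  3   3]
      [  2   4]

(0, 0), (4, 0), (2, 2), (0, 3)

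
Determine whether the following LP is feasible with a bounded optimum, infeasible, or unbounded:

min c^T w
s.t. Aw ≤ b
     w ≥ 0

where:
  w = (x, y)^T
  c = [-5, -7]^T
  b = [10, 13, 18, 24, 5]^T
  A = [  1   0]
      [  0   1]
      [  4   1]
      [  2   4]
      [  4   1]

Feasible with a bounded optimal solution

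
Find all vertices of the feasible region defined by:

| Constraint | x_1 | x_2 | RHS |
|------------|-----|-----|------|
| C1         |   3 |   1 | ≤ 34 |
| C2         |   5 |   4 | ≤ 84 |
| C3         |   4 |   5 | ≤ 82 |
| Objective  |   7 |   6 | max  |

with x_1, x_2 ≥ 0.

(0, 0), (11.33, 0), (8, 10), (0, 16.4)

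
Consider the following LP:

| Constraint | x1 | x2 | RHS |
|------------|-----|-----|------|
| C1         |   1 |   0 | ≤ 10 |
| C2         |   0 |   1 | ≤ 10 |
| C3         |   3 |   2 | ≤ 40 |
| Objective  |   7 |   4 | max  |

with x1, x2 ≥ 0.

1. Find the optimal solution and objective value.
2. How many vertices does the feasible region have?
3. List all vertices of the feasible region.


1. x1 = 10, x2 = 5, z = 90
2. 5
3. (0, 0), (10, 0), (10, 5), (6.667, 10), (0, 10)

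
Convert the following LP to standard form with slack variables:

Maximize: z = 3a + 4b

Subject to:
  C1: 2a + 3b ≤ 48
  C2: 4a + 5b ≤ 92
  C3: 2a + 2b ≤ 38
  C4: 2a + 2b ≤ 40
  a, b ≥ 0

max z = 3a + 4b

s.t.
  2a + 3b + s1 = 48
  4a + 5b + s2 = 92
  2a + 2b + s3 = 38
  2a + 2b + s4 = 40
  a, b, s1, s2, s3, s4 ≥ 0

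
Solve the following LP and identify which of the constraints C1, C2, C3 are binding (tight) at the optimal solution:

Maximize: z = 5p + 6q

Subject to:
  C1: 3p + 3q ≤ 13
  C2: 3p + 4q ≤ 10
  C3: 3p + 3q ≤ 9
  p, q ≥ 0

At p = 2, q = 1, compute slack b - a·x for each constraint:
  C1: 13 − 9 = 4  (slack)
  C2: 10 − 10 = 0  (binding)
  C3: 9 − 9 = 0  (binding)

Optimal: p = 2, q = 1
Binding: C2, C3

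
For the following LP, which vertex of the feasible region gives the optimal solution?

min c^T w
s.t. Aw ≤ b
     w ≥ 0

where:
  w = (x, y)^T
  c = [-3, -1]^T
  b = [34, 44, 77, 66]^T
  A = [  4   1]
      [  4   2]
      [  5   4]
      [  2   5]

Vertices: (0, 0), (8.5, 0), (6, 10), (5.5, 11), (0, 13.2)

Evaluate the objective at each vertex of the feasible region:
  z(0, 0) = 0
  z(8.5, 0) = -25.5
  z(6, 10) = -28  ←
  z(5.5, 11) = -27.5
  z(0, 13.2) = -13.2
The minimum is at x = 6, y = 10.

(6, 10)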